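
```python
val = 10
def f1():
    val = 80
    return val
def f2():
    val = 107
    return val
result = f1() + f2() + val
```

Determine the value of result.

Step 1: Each function shadows global val with its own local.
Step 2: f1() returns 80, f2() returns 107.
Step 3: Global val = 10 is unchanged. result = 80 + 107 + 10 = 197

The answer is 197.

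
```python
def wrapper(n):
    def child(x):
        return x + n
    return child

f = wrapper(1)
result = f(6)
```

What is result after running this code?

Step 1: wrapper(1) creates a closure that captures n = 1.
Step 2: f(6) calls the closure with x = 6, returning 6 + 1 = 7.
Step 3: result = 7

The answer is 7.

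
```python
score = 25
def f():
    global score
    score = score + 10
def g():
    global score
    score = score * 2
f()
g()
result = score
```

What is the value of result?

Step 1: score = 25.
Step 2: f() adds 10: score = 25 + 10 = 35.
Step 3: g() doubles: score = 35 * 2 = 70.
Step 4: result = 70

The answer is 70.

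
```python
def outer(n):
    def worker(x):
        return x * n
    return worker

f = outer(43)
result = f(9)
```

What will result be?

Step 1: outer(43) creates a closure capturing n = 43.
Step 2: f(9) computes 9 * 43 = 387.
Step 3: result = 387

The answer is 387.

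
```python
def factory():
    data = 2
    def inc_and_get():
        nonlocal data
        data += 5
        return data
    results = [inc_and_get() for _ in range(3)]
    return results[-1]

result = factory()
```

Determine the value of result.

Step 1: data = 2.
Step 2: Three calls to inc_and_get(), each adding 5.
Step 3: Last value = 2 + 5 * 3 = 17

The answer is 17.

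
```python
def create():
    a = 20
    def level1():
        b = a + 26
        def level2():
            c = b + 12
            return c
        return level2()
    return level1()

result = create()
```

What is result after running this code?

Step 1: a = 20. b = a + 26 = 46.
Step 2: c = b + 12 = 46 + 12 = 58.
Step 3: result = 58

The answer is 58.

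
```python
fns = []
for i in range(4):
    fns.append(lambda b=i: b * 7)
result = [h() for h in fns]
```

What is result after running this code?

Step 1: Default arg b=i captures i at each iteration.
Step 2: fns[k] has b defaulting to k, returns k * 7.
Step 3: result = [0, 7, 14, 21]

The answer is [0, 7, 14, 21].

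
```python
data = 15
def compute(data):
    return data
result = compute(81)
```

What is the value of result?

Step 1: Global data = 15.
Step 2: compute(81) takes parameter data = 81, which shadows the global.
Step 3: result = 81

The answer is 81.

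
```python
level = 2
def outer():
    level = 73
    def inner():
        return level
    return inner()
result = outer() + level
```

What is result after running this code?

Step 1: Global level = 2. outer() shadows with level = 73.
Step 2: inner() returns enclosing level = 73. outer() = 73.
Step 3: result = 73 + global level (2) = 75

The answer is 75.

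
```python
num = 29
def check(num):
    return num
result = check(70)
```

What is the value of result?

Step 1: Global num = 29.
Step 2: check(70) takes parameter num = 70, which shadows the global.
Step 3: result = 70

The answer is 70.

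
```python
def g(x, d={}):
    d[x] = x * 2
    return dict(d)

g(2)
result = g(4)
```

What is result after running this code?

Step 1: Mutable default dict is shared across calls.
Step 2: First call adds 2: 4. Second call adds 4: 8.
Step 3: result = {2: 4, 4: 8}

The answer is {2: 4, 4: 8}.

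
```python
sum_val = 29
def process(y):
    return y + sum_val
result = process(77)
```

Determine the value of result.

Step 1: sum_val = 29 is defined globally.
Step 2: process(77) uses parameter y = 77 and looks up sum_val from global scope = 29.
Step 3: result = 77 + 29 = 106

The answer is 106.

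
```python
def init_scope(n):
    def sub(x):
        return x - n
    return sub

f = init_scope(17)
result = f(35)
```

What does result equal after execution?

Step 1: init_scope(17) creates a closure capturing n = 17.
Step 2: f(35) computes 35 - 17 = 18.
Step 3: result = 18

The answer is 18.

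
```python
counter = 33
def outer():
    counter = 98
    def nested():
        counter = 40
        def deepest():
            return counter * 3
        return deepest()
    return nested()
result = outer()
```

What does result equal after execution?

Step 1: deepest() looks up counter through LEGB: not local, finds counter = 40 in enclosing nested().
Step 2: Returns 40 * 3 = 120.
Step 3: result = 120

The answer is 120.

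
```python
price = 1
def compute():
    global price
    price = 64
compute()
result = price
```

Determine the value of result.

Step 1: price = 1 globally.
Step 2: compute() declares global price and sets it to 64.
Step 3: After compute(), global price = 64. result = 64

The answer is 64.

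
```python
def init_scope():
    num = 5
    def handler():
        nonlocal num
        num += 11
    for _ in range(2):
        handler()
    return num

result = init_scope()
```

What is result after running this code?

Step 1: num = 5.
Step 2: handler() is called 2 times in a loop, each adding 11 via nonlocal.
Step 3: num = 5 + 11 * 2 = 27

The answer is 27.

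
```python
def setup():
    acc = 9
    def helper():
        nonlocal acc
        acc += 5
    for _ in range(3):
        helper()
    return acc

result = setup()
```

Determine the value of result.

Step 1: acc = 9.
Step 2: helper() is called 3 times in a loop, each adding 5 via nonlocal.
Step 3: acc = 9 + 5 * 3 = 24

The answer is 24.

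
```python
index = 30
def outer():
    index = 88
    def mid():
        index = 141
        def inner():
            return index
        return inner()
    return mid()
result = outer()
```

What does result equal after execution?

Step 1: Three levels of shadowing: global 30, outer 88, mid 141.
Step 2: inner() finds index = 141 in enclosing mid() scope.
Step 3: result = 141

The answer is 141.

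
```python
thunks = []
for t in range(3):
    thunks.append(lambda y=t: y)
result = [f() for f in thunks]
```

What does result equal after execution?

Step 1: Default arg y=t captures t at each iteration.
Step 2: Each lambda has its own default: 0, 1, ..., 2.
Step 3: result = [0, 1, 2]

The answer is [0, 1, 2].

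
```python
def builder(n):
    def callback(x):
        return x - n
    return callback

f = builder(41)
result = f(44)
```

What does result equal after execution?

Step 1: builder(41) creates a closure capturing n = 41.
Step 2: f(44) computes 44 - 41 = 3.
Step 3: result = 3

The answer is 3.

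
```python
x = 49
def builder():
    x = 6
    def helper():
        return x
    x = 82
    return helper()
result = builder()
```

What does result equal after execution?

Step 1: builder() sets x = 6, then later x = 82.
Step 2: helper() is called after x is reassigned to 82. Closures capture variables by reference, not by value.
Step 3: result = 82

The answer is 82.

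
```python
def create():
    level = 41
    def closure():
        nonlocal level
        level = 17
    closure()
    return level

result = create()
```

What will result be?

Step 1: create() sets level = 41.
Step 2: closure() uses nonlocal to reassign level = 17.
Step 3: result = 17

The answer is 17.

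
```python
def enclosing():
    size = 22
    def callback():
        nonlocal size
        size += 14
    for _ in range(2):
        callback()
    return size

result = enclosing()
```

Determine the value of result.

Step 1: size = 22.
Step 2: callback() is called 2 times in a loop, each adding 14 via nonlocal.
Step 3: size = 22 + 14 * 2 = 50

The answer is 50.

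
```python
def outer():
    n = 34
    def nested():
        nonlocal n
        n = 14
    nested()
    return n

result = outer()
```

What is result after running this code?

Step 1: outer() sets n = 34.
Step 2: nested() uses nonlocal to reassign n = 14.
Step 3: result = 14

The answer is 14.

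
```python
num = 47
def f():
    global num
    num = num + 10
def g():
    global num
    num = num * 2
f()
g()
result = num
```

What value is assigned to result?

Step 1: num = 47.
Step 2: f() adds 10: num = 47 + 10 = 57.
Step 3: g() doubles: num = 57 * 2 = 114.
Step 4: result = 114

The answer is 114.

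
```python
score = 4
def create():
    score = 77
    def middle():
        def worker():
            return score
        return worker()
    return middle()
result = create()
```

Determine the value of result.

Step 1: create() defines score = 77. middle() and worker() have no local score.
Step 2: worker() checks local (none), enclosing middle() (none), enclosing create() and finds score = 77.
Step 3: result = 77

The answer is 77.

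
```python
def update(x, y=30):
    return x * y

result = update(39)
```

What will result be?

Step 1: update(39) uses default y = 30.
Step 2: Returns 39 * 30 = 1170.
Step 3: result = 1170

The answer is 1170.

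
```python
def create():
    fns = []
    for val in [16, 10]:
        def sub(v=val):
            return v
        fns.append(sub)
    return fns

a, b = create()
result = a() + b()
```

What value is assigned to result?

Step 1: Default argument v=val captures val at each iteration.
Step 2: a() returns 16 (captured at first iteration), b() returns 10 (captured at second).
Step 3: result = 16 + 10 = 26

The answer is 26.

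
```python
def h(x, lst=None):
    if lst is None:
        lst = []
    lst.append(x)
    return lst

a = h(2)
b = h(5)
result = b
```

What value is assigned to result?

Step 1: None default with guard creates a NEW list each call.
Step 2: a = [2] (fresh list). b = [5] (another fresh list).
Step 3: result = [5] (this is the fix for mutable default)

The answer is [5].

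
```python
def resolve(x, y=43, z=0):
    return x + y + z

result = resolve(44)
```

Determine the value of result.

Step 1: resolve(44) uses defaults y = 43, z = 0.
Step 2: Returns 44 + 43 + 0 = 87.
Step 3: result = 87

The answer is 87.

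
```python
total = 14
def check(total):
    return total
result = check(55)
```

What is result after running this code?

Step 1: Global total = 14.
Step 2: check(55) takes parameter total = 55, which shadows the global.
Step 3: result = 55

The answer is 55.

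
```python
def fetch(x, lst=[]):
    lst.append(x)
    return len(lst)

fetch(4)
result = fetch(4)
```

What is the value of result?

Step 1: Mutable default list persists between calls.
Step 2: First call: lst = [4], len = 1. Second call: lst = [4, 4], len = 2.
Step 3: result = 2

The answer is 2.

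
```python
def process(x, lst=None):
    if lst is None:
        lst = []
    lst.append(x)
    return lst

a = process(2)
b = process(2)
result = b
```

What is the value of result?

Step 1: None default with guard creates a NEW list each call.
Step 2: a = [2] (fresh list). b = [2] (another fresh list).
Step 3: result = [2] (this is the fix for mutable default)

The answer is [2].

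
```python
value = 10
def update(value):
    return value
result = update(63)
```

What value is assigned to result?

Step 1: Global value = 10.
Step 2: update(63) takes parameter value = 63, which shadows the global.
Step 3: result = 63

The answer is 63.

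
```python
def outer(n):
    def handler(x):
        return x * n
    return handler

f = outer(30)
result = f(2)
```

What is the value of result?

Step 1: outer(30) creates a closure capturing n = 30.
Step 2: f(2) computes 2 * 30 = 60.
Step 3: result = 60

The answer is 60.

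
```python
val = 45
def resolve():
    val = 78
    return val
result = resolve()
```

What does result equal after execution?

Step 1: Global val = 45.
Step 2: resolve() creates local val = 78, shadowing the global.
Step 3: Returns local val = 78. result = 78

The answer is 78.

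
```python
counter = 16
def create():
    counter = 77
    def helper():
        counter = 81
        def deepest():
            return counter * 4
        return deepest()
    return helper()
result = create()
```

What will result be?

Step 1: deepest() looks up counter through LEGB: not local, finds counter = 81 in enclosing helper().
Step 2: Returns 81 * 4 = 324.
Step 3: result = 324

The answer is 324.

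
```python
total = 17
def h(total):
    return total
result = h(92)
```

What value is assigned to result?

Step 1: Global total = 17.
Step 2: h(92) takes parameter total = 92, which shadows the global.
Step 3: result = 92

The answer is 92.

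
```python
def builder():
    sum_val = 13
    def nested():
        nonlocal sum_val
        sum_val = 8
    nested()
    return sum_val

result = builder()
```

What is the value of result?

Step 1: builder() sets sum_val = 13.
Step 2: nested() uses nonlocal to reassign sum_val = 8.
Step 3: result = 8

The answer is 8.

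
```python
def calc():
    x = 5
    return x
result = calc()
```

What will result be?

Step 1: calc() defines x = 5 in its local scope.
Step 2: return x finds the local variable x = 5.
Step 3: result = 5

The answer is 5.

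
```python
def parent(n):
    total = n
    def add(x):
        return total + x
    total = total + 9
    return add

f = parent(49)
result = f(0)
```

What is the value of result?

Step 1: parent(49) sets total = 49, then total = 49 + 9 = 58.
Step 2: Closures capture by reference, so add sees total = 58.
Step 3: f(0) returns 58 + 0 = 58

The answer is 58.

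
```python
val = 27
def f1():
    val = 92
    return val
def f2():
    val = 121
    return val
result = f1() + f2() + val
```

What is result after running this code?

Step 1: Each function shadows global val with its own local.
Step 2: f1() returns 92, f2() returns 121.
Step 3: Global val = 27 is unchanged. result = 92 + 121 + 27 = 240

The answer is 240.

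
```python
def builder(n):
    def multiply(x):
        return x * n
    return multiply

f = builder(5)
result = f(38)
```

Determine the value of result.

Step 1: builder(5) returns multiply closure with n = 5.
Step 2: f(38) computes 38 * 5 = 190.
Step 3: result = 190

The answer is 190.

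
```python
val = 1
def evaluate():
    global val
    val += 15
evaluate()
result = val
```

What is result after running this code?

Step 1: val = 1 globally.
Step 2: evaluate() modifies global val: val += 15 = 16.
Step 3: result = 16

The answer is 16.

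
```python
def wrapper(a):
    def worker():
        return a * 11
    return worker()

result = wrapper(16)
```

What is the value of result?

Step 1: wrapper(16) binds parameter a = 16.
Step 2: worker() accesses a = 16 from enclosing scope.
Step 3: result = 16 * 11 = 176

The answer is 176.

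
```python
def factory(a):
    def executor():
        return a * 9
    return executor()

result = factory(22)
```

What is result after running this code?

Step 1: factory(22) binds parameter a = 22.
Step 2: executor() accesses a = 22 from enclosing scope.
Step 3: result = 22 * 9 = 198

The answer is 198.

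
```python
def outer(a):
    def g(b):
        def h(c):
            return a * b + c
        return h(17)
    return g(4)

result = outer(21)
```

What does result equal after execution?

Step 1: a = 21, b = 4, c = 17.
Step 2: h() computes a * b + c = 21 * 4 + 17 = 101.
Step 3: result = 101

The answer is 101.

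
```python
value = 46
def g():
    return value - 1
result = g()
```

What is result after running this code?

Step 1: value = 46 is defined globally.
Step 2: g() looks up value from global scope = 46, then computes 46 - 1 = 45.
Step 3: result = 45

The answer is 45.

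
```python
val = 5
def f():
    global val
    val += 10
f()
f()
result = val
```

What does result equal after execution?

Step 1: val = 5.
Step 2: First f(): val = 5 + 10 = 15.
Step 3: Second f(): val = 15 + 10 = 25. result = 25

The answer is 25.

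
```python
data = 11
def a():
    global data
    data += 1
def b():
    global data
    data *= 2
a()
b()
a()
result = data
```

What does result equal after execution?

Step 1: data = 11.
Step 2: a(): data = 11 + 1 = 12.
Step 3: b(): data = 12 * 2 = 24.
Step 4: a(): data = 24 + 1 = 25

The answer is 25.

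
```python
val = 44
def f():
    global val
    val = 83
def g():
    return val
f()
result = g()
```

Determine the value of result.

Step 1: val = 44.
Step 2: f() sets global val = 83.
Step 3: g() reads global val = 83. result = 83

The answer is 83.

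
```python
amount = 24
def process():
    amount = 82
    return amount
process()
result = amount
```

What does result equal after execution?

Step 1: amount = 24 globally.
Step 2: process() creates a LOCAL amount = 82 (no global keyword!).
Step 3: The global amount is unchanged. result = 24

The answer is 24.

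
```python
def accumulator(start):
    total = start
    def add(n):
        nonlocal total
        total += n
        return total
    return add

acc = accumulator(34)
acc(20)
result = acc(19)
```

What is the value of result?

Step 1: accumulator(34) creates closure with total = 34.
Step 2: First acc(20): total = 34 + 20 = 54.
Step 3: Second acc(19): total = 54 + 19 = 73. result = 73

The answer is 73.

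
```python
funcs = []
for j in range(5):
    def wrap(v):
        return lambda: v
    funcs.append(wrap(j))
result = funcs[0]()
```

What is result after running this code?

Step 1: wrap(j) creates a new scope capturing v = j at call time.
Step 2: funcs[0] = wrap(0), so its lambda captures v = 0.
Step 3: result = 0 (closure factory fixes late binding)

The answer is 0.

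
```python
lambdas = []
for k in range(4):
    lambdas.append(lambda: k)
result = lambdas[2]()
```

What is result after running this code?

Step 1: The loop creates 4 lambdas, all referencing the same variable k.
Step 2: After the loop, k = 3 (final value).
Step 3: lambdas[2]() looks up k at call time and finds 3. This is the late binding gotcha. result = 3

The answer is 3.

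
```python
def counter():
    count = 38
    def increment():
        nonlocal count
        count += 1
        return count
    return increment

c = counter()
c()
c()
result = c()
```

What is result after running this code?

Step 1: counter() creates closure with count = 38.
Step 2: Each c() call increments count via nonlocal. After 3 calls: 38 + 3 = 41.
Step 3: result = 41

The answer is 41.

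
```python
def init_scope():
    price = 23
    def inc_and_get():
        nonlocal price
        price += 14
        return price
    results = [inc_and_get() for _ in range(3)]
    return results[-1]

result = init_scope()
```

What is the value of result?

Step 1: price = 23.
Step 2: Three calls to inc_and_get(), each adding 14.
Step 3: Last value = 23 + 14 * 3 = 65

The answer is 65.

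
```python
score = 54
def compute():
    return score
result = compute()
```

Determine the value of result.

Step 1: score = 54 is defined in the global scope.
Step 2: compute() looks up score. No local score exists, so Python checks the global scope via LEGB rule and finds score = 54.
Step 3: result = 54

The answer is 54.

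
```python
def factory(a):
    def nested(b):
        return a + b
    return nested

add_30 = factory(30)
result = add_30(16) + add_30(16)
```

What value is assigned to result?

Step 1: add_30 captures a = 30.
Step 2: add_30(16) = 30 + 16 = 46, called twice.
Step 3: result = 46 + 46 = 92

The answer is 92.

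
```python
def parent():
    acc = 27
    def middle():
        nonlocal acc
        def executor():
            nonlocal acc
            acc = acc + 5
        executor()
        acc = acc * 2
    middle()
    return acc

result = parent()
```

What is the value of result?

Step 1: acc = 27.
Step 2: executor() adds 5: acc = 27 + 5 = 32.
Step 3: middle() doubles: acc = 32 * 2 = 64.
Step 4: result = 64

The answer is 64.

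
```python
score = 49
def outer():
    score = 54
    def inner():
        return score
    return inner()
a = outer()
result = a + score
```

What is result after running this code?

Step 1: outer() has local score = 54. inner() reads from enclosing.
Step 2: outer() returns 54. Global score = 49 unchanged.
Step 3: result = 54 + 49 = 103

The answer is 103.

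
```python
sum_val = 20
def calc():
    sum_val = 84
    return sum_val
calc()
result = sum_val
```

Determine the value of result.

Step 1: sum_val = 20 globally.
Step 2: calc() creates a LOCAL sum_val = 84 (no global keyword!).
Step 3: The global sum_val is unchanged. result = 20

The answer is 20.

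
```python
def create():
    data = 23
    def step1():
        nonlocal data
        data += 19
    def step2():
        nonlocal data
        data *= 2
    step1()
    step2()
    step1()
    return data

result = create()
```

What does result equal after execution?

Step 1: data = 23.
Step 2: step1(): data = 23 + 19 = 42.
Step 3: step2(): data = 42 * 2 = 84.
Step 4: step1(): data = 84 + 19 = 103. result = 103

The answer is 103.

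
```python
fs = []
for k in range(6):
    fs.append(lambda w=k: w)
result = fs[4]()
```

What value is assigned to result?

Step 1: Default argument w=k captures k's value at each iteration.
Step 2: fs[4] captured w = 4 when k was 4.
Step 3: result = 4

The answer is 4.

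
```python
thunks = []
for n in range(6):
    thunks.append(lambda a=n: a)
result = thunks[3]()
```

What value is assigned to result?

Step 1: Default argument a=n captures n's value at each iteration.
Step 2: thunks[3] captured a = 3 when n was 3.
Step 3: result = 3

The answer is 3.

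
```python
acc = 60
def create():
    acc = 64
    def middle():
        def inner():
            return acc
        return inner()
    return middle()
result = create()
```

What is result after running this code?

Step 1: create() defines acc = 64. middle() and inner() have no local acc.
Step 2: inner() checks local (none), enclosing middle() (none), enclosing create() and finds acc = 64.
Step 3: result = 64

The answer is 64.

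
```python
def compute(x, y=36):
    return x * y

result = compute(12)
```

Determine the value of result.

Step 1: compute(12) uses default y = 36.
Step 2: Returns 12 * 36 = 432.
Step 3: result = 432

The answer is 432.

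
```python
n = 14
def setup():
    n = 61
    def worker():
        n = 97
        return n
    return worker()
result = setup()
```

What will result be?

Step 1: Three scopes define n: global (14), setup (61), worker (97).
Step 2: worker() has its own local n = 97, which shadows both enclosing and global.
Step 3: result = 97 (local wins in LEGB)

The answer is 97.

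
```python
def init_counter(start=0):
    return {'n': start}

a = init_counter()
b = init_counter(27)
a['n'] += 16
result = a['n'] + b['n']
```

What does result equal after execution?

Step 1: init_counter() returns a new dict each call (immutable default 0).
Step 2: a = {'n': 0}, b = {'n': 27}.
Step 3: a['n'] += 16 = 16. result = 16 + 27 = 43

The answer is 43.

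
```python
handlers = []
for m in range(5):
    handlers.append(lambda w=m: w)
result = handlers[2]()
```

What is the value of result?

Step 1: Default argument w=m captures m's value at each iteration.
Step 2: handlers[2] captured w = 2 when m was 2.
Step 3: result = 2

The answer is 2.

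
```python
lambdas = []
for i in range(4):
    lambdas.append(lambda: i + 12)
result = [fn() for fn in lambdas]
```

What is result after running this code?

Step 1: All lambdas capture i by reference. After the loop, i = 3.
Step 2: Each call returns 3 + 12 = 15.
Step 3: result = [15, 15, 15, 15]

The answer is [15, 15, 15, 15].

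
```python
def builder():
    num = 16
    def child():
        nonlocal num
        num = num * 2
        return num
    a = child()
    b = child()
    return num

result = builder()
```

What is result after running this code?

Step 1: num starts at 16.
Step 2: First child(): num = 16 * 2 = 32.
Step 3: Second child(): num = 32 * 2 = 64.
Step 4: result = 64

The answer is 64.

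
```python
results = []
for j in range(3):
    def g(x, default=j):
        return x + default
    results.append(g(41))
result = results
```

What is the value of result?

Step 1: Default argument default=j is evaluated at function definition time.
Step 2: Each iteration creates g with default = current j value.
Step 3: g(41) returns 41 + default. results = [41, 42, 43]

The answer is [41, 42, 43].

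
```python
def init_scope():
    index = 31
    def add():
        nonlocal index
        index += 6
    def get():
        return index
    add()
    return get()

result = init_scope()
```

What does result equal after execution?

Step 1: index = 31. add() modifies it via nonlocal, get() reads it.
Step 2: add() makes index = 31 + 6 = 37.
Step 3: get() returns 37. result = 37

The answer is 37.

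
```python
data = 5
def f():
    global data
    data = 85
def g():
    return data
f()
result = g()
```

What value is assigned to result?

Step 1: data = 5.
Step 2: f() sets global data = 85.
Step 3: g() reads global data = 85. result = 85

The answer is 85.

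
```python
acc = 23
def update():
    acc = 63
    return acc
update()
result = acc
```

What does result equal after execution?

Step 1: acc = 23 globally.
Step 2: update() creates a LOCAL acc = 63 (no global keyword!).
Step 3: The global acc is unchanged. result = 23

The answer is 23.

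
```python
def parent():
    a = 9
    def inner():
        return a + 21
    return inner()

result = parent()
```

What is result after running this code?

Step 1: parent() defines a = 9.
Step 2: inner() reads a = 9 from enclosing scope, returns 9 + 21 = 30.
Step 3: result = 30

The answer is 30.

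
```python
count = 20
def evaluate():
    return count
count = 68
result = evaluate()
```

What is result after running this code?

Step 1: count is first set to 20, then reassigned to 68.
Step 2: evaluate() is called after the reassignment, so it looks up the current global count = 68.
Step 3: result = 68

The answer is 68.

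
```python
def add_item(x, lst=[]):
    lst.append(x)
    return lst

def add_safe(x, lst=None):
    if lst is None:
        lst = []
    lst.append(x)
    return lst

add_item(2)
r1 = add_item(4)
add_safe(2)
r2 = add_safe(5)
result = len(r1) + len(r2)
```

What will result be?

Step 1: add_item shares mutable default: after 2 calls, lst = [2, 4], len = 2.
Step 2: add_safe creates fresh list each time: r2 = [5], len = 1.
Step 3: result = 2 + 1 = 3

The answer is 3.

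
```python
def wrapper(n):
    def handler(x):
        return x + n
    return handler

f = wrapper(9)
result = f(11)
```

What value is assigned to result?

Step 1: wrapper(9) creates a closure that captures n = 9.
Step 2: f(11) calls the closure with x = 11, returning 11 + 9 = 20.
Step 3: result = 20

The answer is 20.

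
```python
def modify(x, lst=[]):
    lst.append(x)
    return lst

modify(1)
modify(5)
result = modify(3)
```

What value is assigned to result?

Step 1: Mutable default argument gotcha! The list [] is created once.
Step 2: Each call appends to the SAME list: [1], [1, 5], [1, 5, 3].
Step 3: result = [1, 5, 3]

The answer is [1, 5, 3].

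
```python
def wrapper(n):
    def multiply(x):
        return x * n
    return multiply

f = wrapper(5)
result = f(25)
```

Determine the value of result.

Step 1: wrapper(5) returns multiply closure with n = 5.
Step 2: f(25) computes 25 * 5 = 125.
Step 3: result = 125

The answer is 125.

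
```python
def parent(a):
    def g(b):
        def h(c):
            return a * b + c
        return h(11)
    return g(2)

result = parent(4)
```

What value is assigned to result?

Step 1: a = 4, b = 2, c = 11.
Step 2: h() computes a * b + c = 4 * 2 + 11 = 19.
Step 3: result = 19

The answer is 19.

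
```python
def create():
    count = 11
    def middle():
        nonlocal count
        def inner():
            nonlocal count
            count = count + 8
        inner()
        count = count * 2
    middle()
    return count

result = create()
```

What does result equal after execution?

Step 1: count = 11.
Step 2: inner() adds 8: count = 11 + 8 = 19.
Step 3: middle() doubles: count = 19 * 2 = 38.
Step 4: result = 38

The answer is 38.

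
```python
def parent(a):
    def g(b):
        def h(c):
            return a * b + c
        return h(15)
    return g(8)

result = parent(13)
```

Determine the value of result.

Step 1: a = 13, b = 8, c = 15.
Step 2: h() computes a * b + c = 13 * 8 + 15 = 119.
Step 3: result = 119

The answer is 119.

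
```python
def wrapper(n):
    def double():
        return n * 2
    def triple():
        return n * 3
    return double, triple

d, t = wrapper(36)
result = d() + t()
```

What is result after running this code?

Step 1: Both closures capture the same n = 36.
Step 2: d() = 36 * 2 = 72, t() = 36 * 3 = 108.
Step 3: result = 72 + 108 = 180

The answer is 180.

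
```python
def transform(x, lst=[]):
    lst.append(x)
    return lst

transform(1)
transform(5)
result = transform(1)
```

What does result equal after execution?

Step 1: Mutable default argument gotcha! The list [] is created once.
Step 2: Each call appends to the SAME list: [1], [1, 5], [1, 5, 1].
Step 3: result = [1, 5, 1]

The answer is [1, 5, 1].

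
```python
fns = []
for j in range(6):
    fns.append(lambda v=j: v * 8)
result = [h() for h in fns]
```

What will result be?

Step 1: Default arg v=j captures j at each iteration.
Step 2: fns[k] has v defaulting to k, returns k * 8.
Step 3: result = [0, 8, 16, 24, 32, 40]

The answer is [0, 8, 16, 24, 32, 40].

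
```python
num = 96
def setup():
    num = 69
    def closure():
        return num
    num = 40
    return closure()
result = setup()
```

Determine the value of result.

Step 1: setup() sets num = 69, then later num = 40.
Step 2: closure() is called after num is reassigned to 40. Closures capture variables by reference, not by value.
Step 3: result = 40

The answer is 40.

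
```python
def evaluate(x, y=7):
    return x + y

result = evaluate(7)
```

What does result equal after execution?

Step 1: evaluate(7) uses default y = 7.
Step 2: Returns 7 + 7 = 14.
Step 3: result = 14

The answer is 14.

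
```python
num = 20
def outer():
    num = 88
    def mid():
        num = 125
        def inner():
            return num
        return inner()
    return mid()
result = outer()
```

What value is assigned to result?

Step 1: Three levels of shadowing: global 20, outer 88, mid 125.
Step 2: inner() finds num = 125 in enclosing mid() scope.
Step 3: result = 125

The answer is 125.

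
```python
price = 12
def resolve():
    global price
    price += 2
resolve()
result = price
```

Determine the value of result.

Step 1: price = 12 globally.
Step 2: resolve() modifies global price: price += 2 = 14.
Step 3: result = 14

The answer is 14.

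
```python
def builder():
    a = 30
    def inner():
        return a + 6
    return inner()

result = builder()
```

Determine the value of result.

Step 1: builder() defines a = 30.
Step 2: inner() reads a = 30 from enclosing scope, returns 30 + 6 = 36.
Step 3: result = 36

The answer is 36.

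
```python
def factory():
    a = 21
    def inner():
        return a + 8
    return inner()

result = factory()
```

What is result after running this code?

Step 1: factory() defines a = 21.
Step 2: inner() reads a = 21 from enclosing scope, returns 21 + 8 = 29.
Step 3: result = 29

The answer is 29.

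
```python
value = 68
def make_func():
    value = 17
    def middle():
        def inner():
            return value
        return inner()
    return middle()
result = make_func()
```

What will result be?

Step 1: make_func() defines value = 17. middle() and inner() have no local value.
Step 2: inner() checks local (none), enclosing middle() (none), enclosing make_func() and finds value = 17.
Step 3: result = 17

The answer is 17.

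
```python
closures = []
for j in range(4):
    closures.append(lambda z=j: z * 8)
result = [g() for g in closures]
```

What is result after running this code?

Step 1: Default arg z=j captures j at each iteration.
Step 2: closures[k] has z defaulting to k, returns k * 8.
Step 3: result = [0, 8, 16, 24]

The answer is [0, 8, 16, 24].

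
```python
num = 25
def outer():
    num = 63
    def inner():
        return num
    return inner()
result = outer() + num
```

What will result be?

Step 1: Global num = 25. outer() shadows with num = 63.
Step 2: inner() returns enclosing num = 63. outer() = 63.
Step 3: result = 63 + global num (25) = 88

The answer is 88.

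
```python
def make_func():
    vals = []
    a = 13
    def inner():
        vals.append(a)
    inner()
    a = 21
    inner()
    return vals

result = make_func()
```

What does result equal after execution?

Step 1: a = 13. inner() appends current a to vals.
Step 2: First inner(): appends 13. Then a = 21.
Step 3: Second inner(): appends 21 (closure sees updated a). result = [13, 21]

The answer is [13, 21].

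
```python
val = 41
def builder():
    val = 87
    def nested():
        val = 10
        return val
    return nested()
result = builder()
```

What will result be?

Step 1: Three scopes define val: global (41), builder (87), nested (10).
Step 2: nested() has its own local val = 10, which shadows both enclosing and global.
Step 3: result = 10 (local wins in LEGB)

The answer is 10.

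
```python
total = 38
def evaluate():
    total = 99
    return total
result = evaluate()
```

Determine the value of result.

Step 1: Global total = 38.
Step 2: evaluate() creates local total = 99, shadowing the global.
Step 3: Returns local total = 99. result = 99

The answer is 99.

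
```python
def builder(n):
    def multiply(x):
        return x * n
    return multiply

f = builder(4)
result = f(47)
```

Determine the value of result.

Step 1: builder(4) returns multiply closure with n = 4.
Step 2: f(47) computes 47 * 4 = 188.
Step 3: result = 188

The answer is 188.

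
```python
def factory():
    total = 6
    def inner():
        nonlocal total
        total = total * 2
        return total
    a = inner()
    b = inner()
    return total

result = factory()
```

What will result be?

Step 1: total starts at 6.
Step 2: First inner(): total = 6 * 2 = 12.
Step 3: Second inner(): total = 12 * 2 = 24.
Step 4: result = 24

The answer is 24.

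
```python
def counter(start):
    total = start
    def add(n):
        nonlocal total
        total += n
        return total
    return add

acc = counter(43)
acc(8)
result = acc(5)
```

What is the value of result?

Step 1: counter(43) creates closure with total = 43.
Step 2: First acc(8): total = 43 + 8 = 51.
Step 3: Second acc(5): total = 51 + 5 = 56. result = 56

The answer is 56.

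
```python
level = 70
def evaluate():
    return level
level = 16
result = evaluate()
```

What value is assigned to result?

Step 1: level is first set to 70, then reassigned to 16.
Step 2: evaluate() is called after the reassignment, so it looks up the current global level = 16.
Step 3: result = 16

The answer is 16.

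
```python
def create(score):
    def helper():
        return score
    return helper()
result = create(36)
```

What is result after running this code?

Step 1: create(36) binds parameter score = 36.
Step 2: helper() looks up score in enclosing scope and finds the parameter score = 36.
Step 3: result = 36

The answer is 36.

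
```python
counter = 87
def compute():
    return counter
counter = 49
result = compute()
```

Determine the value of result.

Step 1: counter is first set to 87, then reassigned to 49.
Step 2: compute() is called after the reassignment, so it looks up the current global counter = 49.
Step 3: result = 49

The answer is 49.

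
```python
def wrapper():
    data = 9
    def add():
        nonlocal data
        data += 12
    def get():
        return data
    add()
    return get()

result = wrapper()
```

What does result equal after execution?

Step 1: data = 9. add() modifies it via nonlocal, get() reads it.
Step 2: add() makes data = 9 + 12 = 21.
Step 3: get() returns 21. result = 21

The answer is 21.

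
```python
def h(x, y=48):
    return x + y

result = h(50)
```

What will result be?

Step 1: h(50) uses default y = 48.
Step 2: Returns 50 + 48 = 98.
Step 3: result = 98

The answer is 98.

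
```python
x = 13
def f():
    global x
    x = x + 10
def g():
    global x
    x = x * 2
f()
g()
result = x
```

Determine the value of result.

Step 1: x = 13.
Step 2: f() adds 10: x = 13 + 10 = 23.
Step 3: g() doubles: x = 23 * 2 = 46.
Step 4: result = 46

The answer is 46.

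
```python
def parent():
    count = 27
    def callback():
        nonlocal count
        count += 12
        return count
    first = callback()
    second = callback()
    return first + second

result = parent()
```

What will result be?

Step 1: count starts at 27.
Step 2: First call: count = 27 + 12 = 39, returns 39.
Step 3: Second call: count = 39 + 12 = 51, returns 51.
Step 4: result = 39 + 51 = 90

The answer is 90.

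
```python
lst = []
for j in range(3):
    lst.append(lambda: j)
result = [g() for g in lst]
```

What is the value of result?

Step 1: All 3 lambdas share the same variable j.
Step 2: After the loop, j = 2.
Step 3: Each call returns 2. result = [2, 2, 2]

The answer is [2, 2, 2].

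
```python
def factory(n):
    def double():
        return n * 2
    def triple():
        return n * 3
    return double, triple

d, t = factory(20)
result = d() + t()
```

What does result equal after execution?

Step 1: Both closures capture the same n = 20.
Step 2: d() = 20 * 2 = 40, t() = 20 * 3 = 60.
Step 3: result = 40 + 60 = 100

The answer is 100.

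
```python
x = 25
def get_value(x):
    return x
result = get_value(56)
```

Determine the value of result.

Step 1: Global x = 25.
Step 2: get_value(56) takes parameter x = 56, which shadows the global.
Step 3: result = 56

The answer is 56.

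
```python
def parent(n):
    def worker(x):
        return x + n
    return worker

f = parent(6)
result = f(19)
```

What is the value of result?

Step 1: parent(6) creates a closure that captures n = 6.
Step 2: f(19) calls the closure with x = 19, returning 19 + 6 = 25.
Step 3: result = 25

The answer is 25.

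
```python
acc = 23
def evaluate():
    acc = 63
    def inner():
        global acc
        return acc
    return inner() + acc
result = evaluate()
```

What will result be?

Step 1: Global acc = 23. evaluate() shadows with local acc = 63.
Step 2: inner() uses global keyword, so inner() returns global acc = 23.
Step 3: evaluate() returns 23 + 63 = 86

The answer is 86.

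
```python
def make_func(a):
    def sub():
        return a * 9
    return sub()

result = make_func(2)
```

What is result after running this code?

Step 1: make_func(2) binds parameter a = 2.
Step 2: sub() accesses a = 2 from enclosing scope.
Step 3: result = 2 * 9 = 18

The answer is 18.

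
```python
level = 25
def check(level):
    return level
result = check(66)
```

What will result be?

Step 1: Global level = 25.
Step 2: check(66) takes parameter level = 66, which shadows the global.
Step 3: result = 66

The answer is 66.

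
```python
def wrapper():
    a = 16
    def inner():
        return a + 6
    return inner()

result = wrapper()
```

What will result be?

Step 1: wrapper() defines a = 16.
Step 2: inner() reads a = 16 from enclosing scope, returns 16 + 6 = 22.
Step 3: result = 22

The answer is 22.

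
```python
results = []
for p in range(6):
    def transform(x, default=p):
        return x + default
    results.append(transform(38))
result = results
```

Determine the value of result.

Step 1: Default argument default=p is evaluated at function definition time.
Step 2: Each iteration creates transform with default = current p value.
Step 3: transform(38) returns 38 + default. results = [38, 39, 40, 41, 42, 43]

The answer is [38, 39, 40, 41, 42, 43].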